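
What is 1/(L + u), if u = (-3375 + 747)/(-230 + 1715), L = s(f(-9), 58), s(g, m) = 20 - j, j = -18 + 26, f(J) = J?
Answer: 165/1688 ≈ 0.097749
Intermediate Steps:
j = 8
s(g, m) = 12 (s(g, m) = 20 - 1*8 = 20 - 8 = 12)
L = 12
u = -292/165 (u = -2628/1485 = -2628*1/1485 = -292/165 ≈ -1.7697)
1/(L + u) = 1/(12 - 292/165) = 1/(1688/165) = 165/1688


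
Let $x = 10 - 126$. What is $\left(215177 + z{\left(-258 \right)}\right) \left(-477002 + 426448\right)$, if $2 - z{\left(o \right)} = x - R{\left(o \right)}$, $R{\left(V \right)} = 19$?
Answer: $-10884983956$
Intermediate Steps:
$x = -116$ ($x = 10 - 126 = -116$)
$z{\left(o \right)} = 137$ ($z{\left(o \right)} = 2 - \left(-116 - 19\right) = 2 - -135 = 2 + 135 = 137$)
$\left(215177 + z{\left(-258 \right)}\right) \left(-477002 + 426448\right) = \left(215177 + 137\right) \left(-477002 + 426448\right) = 215314 \left(-50554\right) = -10884983956$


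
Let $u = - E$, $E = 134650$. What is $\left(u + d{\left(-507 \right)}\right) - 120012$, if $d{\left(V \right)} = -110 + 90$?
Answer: $-254682$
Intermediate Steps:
$u = -134650$ ($u = \left(-1\right) 134650 = -134650$)
$d{\left(V \right)} = -20$
$\left(u + d{\left(-507 \right)}\right) - 120012 = \left(-134650 - 20\right) - 120012 = -134670 - 120012 = -254682$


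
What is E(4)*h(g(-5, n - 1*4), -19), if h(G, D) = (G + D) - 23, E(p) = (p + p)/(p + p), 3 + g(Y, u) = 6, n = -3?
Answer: -39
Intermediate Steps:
g(Y, u) = 3 (g(Y, u) = -3 + 6 = 3)
E(p) = 1 (E(p) = (2*p)/((2*p)) = (2*p)*(1/(2*p)) = 1)
h(G, D) = -23 + D + G (h(G, D) = (D + G) - 23 = -23 + D + G)
E(4)*h(g(-5, n - 1*4), -19) = 1*(-23 - 19 + 3) = 1*(-39) = -39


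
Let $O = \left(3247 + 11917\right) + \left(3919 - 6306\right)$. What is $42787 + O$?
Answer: $55564$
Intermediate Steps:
$O = 12777$ ($O = 15164 + \left(3919 - 6306\right) = 15164 - 2387 = 12777$)
$42787 + O = 42787 + 12777 = 55564$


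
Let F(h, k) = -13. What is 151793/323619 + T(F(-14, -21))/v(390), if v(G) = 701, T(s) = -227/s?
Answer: 1456751122/2949139947 ≈ 0.49396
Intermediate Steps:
151793/323619 + T(F(-14, -21))/v(390) = 151793/323619 - 227/(-13)/701 = 151793*(1/323619) - 227*(-1/13)*(1/701) = 151793/323619 + (227/13)*(1/701) = 151793/323619 + 227/9113 = 1456751122/2949139947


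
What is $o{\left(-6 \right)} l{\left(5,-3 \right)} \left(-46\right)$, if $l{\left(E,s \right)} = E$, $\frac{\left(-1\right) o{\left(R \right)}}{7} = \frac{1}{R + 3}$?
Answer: $- \frac{1610}{3} \approx -536.67$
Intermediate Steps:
$o{\left(R \right)} = - \frac{7}{3 + R}$ ($o{\left(R \right)} = - \frac{7}{R + 3} = - \frac{7}{3 + R}$)
$o{\left(-6 \right)} l{\left(5,-3 \right)} \left(-46\right) = - \frac{7}{3 - 6} \cdot 5 \left(-46\right) = - \frac{7}{-3} \cdot 5 \left(-46\right) = \left(-7\right) \left(- \frac{1}{3}\right) 5 \left(-46\right) = \frac{7}{3} \cdot 5 \left(-46\right) = \frac{35}{3} \left(-46\right) = - \frac{1610}{3}$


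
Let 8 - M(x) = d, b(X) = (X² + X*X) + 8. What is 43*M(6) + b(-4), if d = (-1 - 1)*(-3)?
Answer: 126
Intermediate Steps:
b(X) = 8 + 2*X² (b(X) = (X² + X²) + 8 = 2*X² + 8 = 8 + 2*X²)
d = 6 (d = -2*(-3) = 6)
M(x) = 2 (M(x) = 8 - 1*6 = 8 - 6 = 2)
43*M(6) + b(-4) = 43*2 + (8 + 2*(-4)²) = 86 + (8 + 2*16) = 86 + (8 + 32) = 86 + 40 = 126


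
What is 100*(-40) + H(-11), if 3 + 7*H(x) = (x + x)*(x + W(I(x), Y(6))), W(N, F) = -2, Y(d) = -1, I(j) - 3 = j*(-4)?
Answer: -27717/7 ≈ -3959.6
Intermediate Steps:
I(j) = 3 - 4*j (I(j) = 3 + j*(-4) = 3 - 4*j)
H(x) = -3/7 + 2*x*(-2 + x)/7 (H(x) = -3/7 + ((x + x)*(x - 2))/7 = -3/7 + ((2*x)*(-2 + x))/7 = -3/7 + (2*x*(-2 + x))/7 = -3/7 + 2*x*(-2 + x)/7)
100*(-40) + H(-11) = 100*(-40) + (-3/7 - 4/7*(-11) + (2/7)*(-11)**2) = -4000 + (-3/7 + 44/7 + (2/7)*121) = -4000 + (-3/7 + 44/7 + 242/7) = -4000 + 283/7 = -27717/7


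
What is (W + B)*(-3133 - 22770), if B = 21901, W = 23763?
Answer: -1182834592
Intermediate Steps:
(W + B)*(-3133 - 22770) = (23763 + 21901)*(-3133 - 22770) = 45664*(-25903) = -1182834592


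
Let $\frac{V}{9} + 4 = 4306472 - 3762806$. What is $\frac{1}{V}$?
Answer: $\frac{1}{4892958} \approx 2.0438 \cdot 10^{-7}$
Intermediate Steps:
$V = 4892958$ ($V = -36 + 9 \left(4306472 - 3762806\right) = -36 + 9 \cdot 543666 = -36 + 4892994 = 4892958$)
$\frac{1}{V} = \frac{1}{4892958}$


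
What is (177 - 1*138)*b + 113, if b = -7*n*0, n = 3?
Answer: 113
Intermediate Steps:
b = 0 (b = -7*3*0 = -21*0 = 0)
(177 - 1*138)*b + 113 = (177 - 1*138)*0 + 113 = (177 - 138)*0 + 113 = 39*0 + 113 = 0 + 113 = 113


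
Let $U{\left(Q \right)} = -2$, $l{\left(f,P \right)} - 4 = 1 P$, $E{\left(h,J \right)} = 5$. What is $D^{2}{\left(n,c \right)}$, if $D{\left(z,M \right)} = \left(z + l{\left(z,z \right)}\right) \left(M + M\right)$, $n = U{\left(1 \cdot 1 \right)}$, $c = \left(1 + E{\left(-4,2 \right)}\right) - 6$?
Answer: $0$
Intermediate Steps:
$l{\left(f,P \right)} = 4 + P$ ($l{\left(f,P \right)} = 4 + 1 P = 4 + P$)
$c = 0$ ($c = \left(1 + 5\right) - 6 = 6 - 6 = 0$)
$n = -2$
$D{\left(z,M \right)} = 2 M \left(4 + 2 z\right)$ ($D{\left(z,M \right)} = \left(z + \left(4 + z\right)\right) \left(M + M\right) = \left(4 + 2 z\right) 2 M = 2 M \left(4 + 2 z\right)$)
$D^{2}{\left(n,c \right)} = \left(4 \cdot 0 \left(2 - 2\right)\right)^{2} = \left(4 \cdot 0 \cdot 0\right)^{2} = 0^{2} = 0$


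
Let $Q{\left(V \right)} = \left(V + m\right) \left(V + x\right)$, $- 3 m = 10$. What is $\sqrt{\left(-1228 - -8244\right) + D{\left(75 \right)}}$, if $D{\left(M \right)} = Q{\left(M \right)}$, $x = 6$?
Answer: $\sqrt{12821} \approx 113.23$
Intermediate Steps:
$m = - \frac{10}{3}$ ($m = \left(- \frac{1}{3}\right) 10 = - \frac{10}{3} \approx -3.3333$)
$Q{\left(V \right)} = \left(6 + V\right) \left(- \frac{10}{3} + V\right)$ ($Q{\left(V \right)} = \left(V - \frac{10}{3}\right) \left(V + 6\right) = \left(- \frac{10}{3} + V\right) \left(6 + V\right) = \left(6 + V\right) \left(- \frac{10}{3} + V\right)$)
$D{\left(M \right)} = -20 + M^{2} + \frac{8 M}{3}$
$\sqrt{\left(-1228 - -8244\right) + D{\left(75 \right)}} = \sqrt{\left(-1228 - -8244\right) + \left(-20 + 75^{2} + \frac{8}{3} \cdot 75\right)} = \sqrt{\left(-1228 + 8244\right) + \left(-20 + 5625 + 200\right)} = \sqrt{7016 + 5805} = \sqrt{12821}$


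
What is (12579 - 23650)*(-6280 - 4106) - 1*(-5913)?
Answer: 114989319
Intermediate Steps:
(12579 - 23650)*(-6280 - 4106) - 1*(-5913) = -11071*(-10386) + 5913 = 114983406 + 5913 = 114989319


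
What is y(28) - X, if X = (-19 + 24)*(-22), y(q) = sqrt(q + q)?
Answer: 110 + 2*sqrt(14) ≈ 117.48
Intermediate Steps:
y(q) = sqrt(2)*sqrt(q) (y(q) = sqrt(2*q) = sqrt(2)*sqrt(q))
X = -110 (X = 5*(-22) = -110)
y(28) - X = sqrt(2)*sqrt(28) - 1*(-110) = sqrt(2)*(2*sqrt(7)) + 110 = 2*sqrt(14) + 110 = 110 + 2*sqrt(14)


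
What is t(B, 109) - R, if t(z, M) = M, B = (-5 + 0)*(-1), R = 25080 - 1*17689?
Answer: -7282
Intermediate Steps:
R = 7391 (R = 25080 - 17689 = 7391)
B = 5 (B = -5*(-1) = 5)
t(B, 109) - R = 109 - 1*7391 = 109 - 7391 = -7282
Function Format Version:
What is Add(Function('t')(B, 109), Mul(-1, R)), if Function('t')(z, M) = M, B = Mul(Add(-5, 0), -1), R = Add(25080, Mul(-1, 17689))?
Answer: -7282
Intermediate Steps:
R = 7391 (R = Add(25080, -17689) = 7391)
B = 5 (B = Mul(-5, -1) = 5)
Add(Function('t')(B, 109), Mul(-1, R)) = Add(109, Mul(-1, 7391)) = Add(109, -7391) = -7282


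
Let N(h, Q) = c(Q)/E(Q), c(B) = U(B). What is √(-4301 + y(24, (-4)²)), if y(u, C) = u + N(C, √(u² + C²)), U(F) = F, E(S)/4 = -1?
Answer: √(-4277 - 2*√13) ≈ 65.454*I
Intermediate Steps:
E(S) = -4 (E(S) = 4*(-1) = -4)
c(B) = B
N(h, Q) = -Q/4 (N(h, Q) = Q/(-4) = Q*(-¼) = -Q/4)
y(u, C) = u - √(C² + u²)/4 (y(u, C) = u - √(u² + C²)/4 = u - √(C² + u²)/4)
√(-4301 + y(24, (-4)²)) = √(-4301 + (24 - √(((-4)²)² + 24²)/4)) = √(-4301 + (24 - √(16² + 576)/4)) = √(-4301 + (24 - √(256 + 576)/4)) = √(-4301 + (24 - 2*√13)) = √(-4277 - 2*√13)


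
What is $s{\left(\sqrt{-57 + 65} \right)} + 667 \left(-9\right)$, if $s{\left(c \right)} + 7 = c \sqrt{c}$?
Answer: $-6010 + 4 \sqrt[4]{2} \approx -6005.2$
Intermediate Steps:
$s{\left(c \right)} = -7 + c^{\frac{3}{2}}$ ($s{\left(c \right)} = -7 + c \sqrt{c} = -7 + c^{\frac{3}{2}}$)
$s{\left(\sqrt{-57 + 65} \right)} + 667 \left(-9\right) = \left(-7 + \left(\sqrt{-57 + 65}\right)^{\frac{3}{2}}\right) + 667 \left(-9\right) = \left(-7 + \left(\sqrt{8}\right)^{\frac{3}{2}}\right) - 6003 = \left(-7 + \left(2 \sqrt{2}\right)^{\frac{3}{2}}\right) - 6003 = \left(-7 + 4 \sqrt[4]{2}\right) - 6003 = -6010 + 4 \sqrt[4]{2}$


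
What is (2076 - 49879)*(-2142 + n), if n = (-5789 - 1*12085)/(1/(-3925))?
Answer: -3353538582324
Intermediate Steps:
n = 70155450 (n = (-5789 - 12085)/(-1/3925) = -17874*(-3925) = 70155450)
(2076 - 49879)*(-2142 + n) = (2076 - 49879)*(-2142 + 70155450) = -47803*70153308 = -3353538582324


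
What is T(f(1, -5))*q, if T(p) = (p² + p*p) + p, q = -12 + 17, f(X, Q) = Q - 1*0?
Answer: 225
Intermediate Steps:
f(X, Q) = Q (f(X, Q) = Q + 0 = Q)
q = 5
T(p) = p + 2*p² (T(p) = (p² + p²) + p = 2*p² + p = p + 2*p²)
T(f(1, -5))*q = -5*(1 + 2*(-5))*5 = -5*(1 - 10)*5 = -5*(-9)*5 = 45*5 = 225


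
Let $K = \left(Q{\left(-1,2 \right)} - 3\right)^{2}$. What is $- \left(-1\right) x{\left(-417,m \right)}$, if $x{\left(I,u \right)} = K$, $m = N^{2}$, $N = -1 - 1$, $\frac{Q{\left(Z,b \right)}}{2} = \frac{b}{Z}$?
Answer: $49$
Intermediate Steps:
$Q{\left(Z,b \right)} = \frac{2 b}{Z}$ ($Q{\left(Z,b \right)} = 2 \frac{b}{Z} = \frac{2 b}{Z}$)
$N = -2$ ($N = -1 - 1 = -2$)
$K = 49$ ($K = \left(2 \cdot 2 \frac{1}{-1} - 3\right)^{2} = \left(2 \cdot 2 \left(-1\right) - 3\right)^{2} = \left(-4 - 3\right)^{2} = \left(-7\right)^{2} = 49$)
$m = 4$ ($m = \left(-2\right)^{2} = 4$)
$x{\left(I,u \right)} = 49$
$- \left(-1\right) x{\left(-417,m \right)} = - \left(-1\right) 49 = \left(-1\right) \left(-49\right) = 49$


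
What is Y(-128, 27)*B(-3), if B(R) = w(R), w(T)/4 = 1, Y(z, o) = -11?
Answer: -44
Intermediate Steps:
w(T) = 4 (w(T) = 4*1 = 4)
B(R) = 4
Y(-128, 27)*B(-3) = -11*4 = -44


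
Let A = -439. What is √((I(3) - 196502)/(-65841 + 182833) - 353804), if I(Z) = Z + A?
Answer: I*√18916342569242/7312 ≈ 594.82*I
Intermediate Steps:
I(Z) = -439 + Z (I(Z) = Z - 439 = -439 + Z)
√((I(3) - 196502)/(-65841 + 182833) - 353804) = √(((-439 + 3) - 196502)/(-65841 + 182833) - 353804) = √((-436 - 196502)/116992 - 353804) = √(-196938*1/116992 - 353804) = √(-98469/58496 - 353804) = √(-20696217253/58496) = I*√18916342569242/7312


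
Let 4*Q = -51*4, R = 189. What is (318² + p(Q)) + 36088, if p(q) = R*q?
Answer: 127573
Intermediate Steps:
Q = -51 (Q = (-51*4)/4 = (¼)*(-204) = -51)
p(q) = 189*q
(318² + p(Q)) + 36088 = (318² + 189*(-51)) + 36088 = (101124 - 9639) + 36088 = 91485 + 36088 = 127573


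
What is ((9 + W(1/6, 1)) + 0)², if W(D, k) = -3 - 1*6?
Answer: 0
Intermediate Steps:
W(D, k) = -9 (W(D, k) = -3 - 6 = -9)
((9 + W(1/6, 1)) + 0)² = ((9 - 9) + 0)² = (0 + 0)² = 0² = 0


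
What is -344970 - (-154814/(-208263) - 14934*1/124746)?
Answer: -135792857443207/393636003 ≈ -3.4497e+5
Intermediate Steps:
-344970 - (-154814/(-208263) - 14934*1/124746) = -344970 - (-154814*(-1/208263) - 14934*1/124746) = -344970 - (14074/18933 - 2489/20791) = -344970 - 1*245488297/393636003 = -344970 - 245488297/393636003 = -135792857443207/393636003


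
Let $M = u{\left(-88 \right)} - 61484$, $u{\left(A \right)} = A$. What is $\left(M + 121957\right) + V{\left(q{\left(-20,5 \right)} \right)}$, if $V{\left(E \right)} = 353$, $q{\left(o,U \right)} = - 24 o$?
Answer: $60738$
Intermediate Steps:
$M = -61572$ ($M = -88 - 61484 = -61572$)
$\left(M + 121957\right) + V{\left(q{\left(-20,5 \right)} \right)} = \left(-61572 + 121957\right) + 353 = 60385 + 353 = 60738$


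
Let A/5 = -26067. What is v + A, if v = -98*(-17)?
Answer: -128669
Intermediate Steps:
A = -130335 (A = 5*(-26067) = -130335)
v = 1666
v + A = 1666 - 130335 = -128669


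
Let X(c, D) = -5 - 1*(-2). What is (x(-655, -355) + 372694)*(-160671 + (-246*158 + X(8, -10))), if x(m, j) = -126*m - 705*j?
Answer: -140776681458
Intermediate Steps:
X(c, D) = -3 (X(c, D) = -5 + 2 = -3)
x(m, j) = -705*j - 126*m
(x(-655, -355) + 372694)*(-160671 + (-246*158 + X(8, -10))) = ((-705*(-355) - 126*(-655)) + 372694)*(-160671 + (-246*158 - 3)) = ((250275 + 82530) + 372694)*(-160671 + (-38868 - 3)) = (332805 + 372694)*(-160671 - 38871) = 705499*(-199542) = -140776681458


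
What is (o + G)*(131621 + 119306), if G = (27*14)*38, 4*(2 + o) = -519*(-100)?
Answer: 6859591399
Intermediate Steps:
o = 12973 (o = -2 + (-519*(-100))/4 = -2 + (¼)*51900 = -2 + 12975 = 12973)
G = 14364 (G = 378*38 = 14364)
(o + G)*(131621 + 119306) = (12973 + 14364)*(131621 + 119306) = 27337*250927 = 6859591399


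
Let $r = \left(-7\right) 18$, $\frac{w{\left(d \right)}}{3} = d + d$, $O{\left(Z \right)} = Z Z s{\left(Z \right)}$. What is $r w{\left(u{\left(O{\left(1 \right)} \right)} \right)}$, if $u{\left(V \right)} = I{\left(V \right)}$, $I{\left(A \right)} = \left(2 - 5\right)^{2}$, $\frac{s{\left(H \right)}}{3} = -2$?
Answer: $-6804$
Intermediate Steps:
$s{\left(H \right)} = -6$ ($s{\left(H \right)} = 3 \left(-2\right) = -6$)
$O{\left(Z \right)} = - 6 Z^{2}$ ($O{\left(Z \right)} = Z Z \left(-6\right) = Z^{2} \left(-6\right) = - 6 Z^{2}$)
$I{\left(A \right)} = 9$ ($I{\left(A \right)} = \left(-3\right)^{2} = 9$)
$u{\left(V \right)} = 9$
$w{\left(d \right)} = 6 d$ ($w{\left(d \right)} = 3 \left(d + d\right) = 3 \cdot 2 d = 6 d$)
$r = -126$
$r w{\left(u{\left(O{\left(1 \right)} \right)} \right)} = - 126 \cdot 6 \cdot 9 = \left(-126\right) 54 = -6804$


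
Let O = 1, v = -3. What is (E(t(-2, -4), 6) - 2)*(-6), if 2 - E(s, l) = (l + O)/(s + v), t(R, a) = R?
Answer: -42/5 ≈ -8.4000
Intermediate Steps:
E(s, l) = 2 - (1 + l)/(-3 + s) (E(s, l) = 2 - (l + 1)/(s - 3) = 2 - (1 + l)/(-3 + s))
(E(t(-2, -4), 6) - 2)*(-6) = ((-7 - 1*6 + 2*(-2))/(-3 - 2) - 2)*(-6) = ((-7 - 6 - 4)/(-5) - 2)*(-6) = (-1/5*(-17) - 2)*(-6) = (17/5 - 2)*(-6) = (7/5)*(-6) = -42/5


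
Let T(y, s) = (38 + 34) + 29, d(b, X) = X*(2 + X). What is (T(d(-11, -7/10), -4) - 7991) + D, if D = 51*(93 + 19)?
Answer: -2178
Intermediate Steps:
T(y, s) = 101 (T(y, s) = 72 + 29 = 101)
D = 5712 (D = 51*112 = 5712)
(T(d(-11, -7/10), -4) - 7991) + D = (101 - 7991) + 5712 = -7890 + 5712 = -2178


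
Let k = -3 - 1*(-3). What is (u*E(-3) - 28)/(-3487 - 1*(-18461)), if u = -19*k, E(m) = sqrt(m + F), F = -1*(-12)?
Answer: -14/7487 ≈ -0.0018699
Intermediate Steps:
F = 12
k = 0 (k = -3 + 3 = 0)
E(m) = sqrt(12 + m) (E(m) = sqrt(m + 12) = sqrt(12 + m))
u = 0 (u = -19*0 = 0)
(u*E(-3) - 28)/(-3487 - 1*(-18461)) = (0*sqrt(12 - 3) - 28)/(-3487 - 1*(-18461)) = (0*sqrt(9) - 28)/(-3487 + 18461) = (0*3 - 28)/14974 = (0 - 28)*(1/14974) = -28*1/14974 = -14/7487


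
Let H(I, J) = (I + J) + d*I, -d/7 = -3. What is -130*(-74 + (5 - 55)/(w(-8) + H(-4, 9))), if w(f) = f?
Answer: 830440/87 ≈ 9545.3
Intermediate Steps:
d = 21 (d = -7*(-3) = 21)
H(I, J) = J + 22*I (H(I, J) = (I + J) + 21*I = J + 22*I)
-130*(-74 + (5 - 55)/(w(-8) + H(-4, 9))) = -130*(-74 + (5 - 55)/(-8 + (9 + 22*(-4)))) = -130*(-74 - 50/(-8 + (9 - 88))) = -130*(-74 - 50/(-8 - 79)) = -130*(-74 - 50/(-87)) = -130*(-74 - 50*(-1/87)) = -130*(-74 + 50/87) = -130*(-6388/87) = 830440/87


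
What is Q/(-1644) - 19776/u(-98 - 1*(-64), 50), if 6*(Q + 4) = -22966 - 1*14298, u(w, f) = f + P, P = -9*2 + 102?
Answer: -11879617/82611 ≈ -143.80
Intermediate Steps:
P = 84 (P = -18 + 102 = 84)
u(w, f) = 84 + f (u(w, f) = f + 84 = 84 + f)
Q = -18644/3 (Q = -4 + (-22966 - 1*14298)/6 = -4 + (-22966 - 14298)/6 = -4 + (⅙)*(-37264) = -4 - 18632/3 = -18644/3 ≈ -6214.7)
Q/(-1644) - 19776/u(-98 - 1*(-64), 50) = -18644/3/(-1644) - 19776/(84 + 50) = -18644/3*(-1/1644) - 19776/134 = 4661/1233 - 19776*1/134 = 4661/1233 - 9888/67 = -11879617/82611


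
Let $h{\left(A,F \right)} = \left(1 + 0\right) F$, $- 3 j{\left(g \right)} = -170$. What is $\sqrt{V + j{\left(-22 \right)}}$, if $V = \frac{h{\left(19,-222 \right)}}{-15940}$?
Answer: $\frac{\sqrt{32403621030}}{23910} \approx 7.5286$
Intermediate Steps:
$j{\left(g \right)} = \frac{170}{3}$ ($j{\left(g \right)} = \left(- \frac{1}{3}\right) \left(-170\right) = \frac{170}{3}$)
$h{\left(A,F \right)} = F$ ($h{\left(A,F \right)} = 1 F = F$)
$V = \frac{111}{7970}$ ($V = - \frac{222}{-15940} = \left(-222\right) \left(- \frac{1}{15940}\right) = \frac{111}{7970} \approx 0.013927$)
$\sqrt{V + j{\left(-22 \right)}} = \sqrt{\frac{111}{7970} + \frac{170}{3}} = \sqrt{\frac{1355233}{23910}} = \frac{\sqrt{32403621030}}{23910}$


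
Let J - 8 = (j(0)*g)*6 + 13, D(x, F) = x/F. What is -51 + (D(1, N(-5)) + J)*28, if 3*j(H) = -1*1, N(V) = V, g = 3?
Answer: 1817/5 ≈ 363.40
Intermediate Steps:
j(H) = -⅓ (j(H) = (-1*1)/3 = (⅓)*(-1) = -⅓)
J = 15 (J = 8 + (-⅓*3*6 + 13) = 8 + (-1*6 + 13) = 8 + (-6 + 13) = 8 + 7 = 15)
-51 + (D(1, N(-5)) + J)*28 = -51 + (1/(-5) + 15)*28 = -51 + (1*(-⅕) + 15)*28 = -51 + (-⅕ + 15)*28 = -51 + (74/5)*28 = -51 + 2072/5 = 1817/5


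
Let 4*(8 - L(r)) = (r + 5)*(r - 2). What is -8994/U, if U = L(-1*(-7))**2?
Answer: -8994/49 ≈ -183.55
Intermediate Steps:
L(r) = 8 - (-2 + r)*(5 + r)/4 (L(r) = 8 - (r + 5)*(r - 2)/4 = 8 - (5 + r)*(-2 + r)/4 = 8 - (-2 + r)*(5 + r)/4)
U = 49 (U = (21/2 - (-3)*(-7)/4 - (-1*(-7))**2/4)**2 = (21/2 - 3/4*7 - 1/4*7**2)**2 = (21/2 - 21/4 - 1/4*49)**2 = (21/2 - 21/4 - 49/4)**2 = (-7)**2 = 49)
-8994/U = -8994/49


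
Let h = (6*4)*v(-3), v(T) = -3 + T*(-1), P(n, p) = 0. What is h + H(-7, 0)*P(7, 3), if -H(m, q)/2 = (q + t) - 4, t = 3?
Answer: 0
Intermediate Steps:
H(m, q) = 2 - 2*q (H(m, q) = -2*((q + 3) - 4) = -2*((3 + q) - 4) = -2*(-1 + q) = 2 - 2*q)
v(T) = -3 - T
h = 0 (h = (6*4)*(-3 - 1*(-3)) = 24*(-3 + 3) = 24*0 = 0)
h + H(-7, 0)*P(7, 3) = 0 + (2 - 2*0)*0 = 0 + (2 + 0)*0 = 0 + 2*0 = 0 + 0 = 0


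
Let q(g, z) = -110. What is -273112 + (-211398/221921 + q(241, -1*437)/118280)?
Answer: -716889163118531/2624881588 ≈ -2.7311e+5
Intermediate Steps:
-273112 + (-211398/221921 + q(241, -1*437)/118280) = -273112 + (-211398/221921 - 110/118280) = -273112 + (-211398*1/221921 - 110*1/118280) = -273112 + (-211398/221921 - 11/11828) = -273112 - 2502856675/2624881588 = -716889163118531/2624881588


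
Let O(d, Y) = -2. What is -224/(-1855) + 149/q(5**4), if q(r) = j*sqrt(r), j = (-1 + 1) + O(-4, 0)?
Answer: -7577/2650 ≈ -2.8592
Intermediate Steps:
j = -2 (j = (-1 + 1) - 2 = 0 - 2 = -2)
q(r) = -2*sqrt(r)
-224/(-1855) + 149/q(5**4) = -224/(-1855) + 149/((-2*sqrt(5**4))) = -224*(-1/1855) + 149/((-2*sqrt(625))) = 32/265 + 149/((-2*25)) = 32/265 + 149/(-50) = 32/265 + 149*(-1/50) = 32/265 - 149/50 = -7577/2650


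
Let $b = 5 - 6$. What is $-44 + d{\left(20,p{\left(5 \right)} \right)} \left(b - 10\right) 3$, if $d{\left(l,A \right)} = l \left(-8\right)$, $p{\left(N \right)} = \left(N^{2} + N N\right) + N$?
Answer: $5236$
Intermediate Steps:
$b = -1$ ($b = 5 - 6 = -1$)
$p{\left(N \right)} = N + 2 N^{2}$ ($p{\left(N \right)} = \left(N^{2} + N^{2}\right) + N = 2 N^{2} + N = N + 2 N^{2}$)
$d{\left(l,A \right)} = - 8 l$
$-44 + d{\left(20,p{\left(5 \right)} \right)} \left(b - 10\right) 3 = -44 + \left(-8\right) 20 \left(-1 - 10\right) 3 = -44 - 160 \left(\left(-11\right) 3\right) = -44 - -5280 = -44 + 5280 = 5236$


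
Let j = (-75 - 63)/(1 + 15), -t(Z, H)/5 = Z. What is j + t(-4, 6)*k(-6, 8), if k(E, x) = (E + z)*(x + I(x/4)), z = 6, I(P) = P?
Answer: -69/8 ≈ -8.6250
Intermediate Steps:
t(Z, H) = -5*Z
k(E, x) = 5*x*(6 + E)/4 (k(E, x) = (E + 6)*(x + x/4) = (6 + E)*(x + x*(¼)) = (6 + E)*(x + x/4) = (6 + E)*(5*x/4) = 5*x*(6 + E)/4)
j = -69/8 (j = -138/16 = -138*1/16 = -69/8 ≈ -8.6250)
j + t(-4, 6)*k(-6, 8) = -69/8 + (-5*(-4))*((5/4)*8*(6 - 6)) = -69/8 + 20*((5/4)*8*0) = -69/8 + 20*0 = -69/8 + 0 = -69/8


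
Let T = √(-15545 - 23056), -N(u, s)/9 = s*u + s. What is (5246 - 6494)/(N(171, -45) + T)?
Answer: -9659520/539172689 + 416*I*√4289/539172689 ≈ -0.017915 + 5.0529e-5*I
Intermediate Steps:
N(u, s) = -9*s - 9*s*u (N(u, s) = -9*(s*u + s) = -9*(s + s*u) = -9*s - 9*s*u)
T = 3*I*√4289 (T = √(-38601) = 3*I*√4289 ≈ 196.47*I)
(5246 - 6494)/(N(171, -45) + T) = (5246 - 6494)/(-9*(-45)*(1 + 171) + 3*I*√4289) = -1248/(-9*(-45)*172 + 3*I*√4289) = -1248/(69660 + 3*I*√4289)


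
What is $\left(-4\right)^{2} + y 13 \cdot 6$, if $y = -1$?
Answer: $-62$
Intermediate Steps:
$\left(-4\right)^{2} + y 13 \cdot 6 = \left(-4\right)^{2} - 13 \cdot 6 = 16 - 78 = -62$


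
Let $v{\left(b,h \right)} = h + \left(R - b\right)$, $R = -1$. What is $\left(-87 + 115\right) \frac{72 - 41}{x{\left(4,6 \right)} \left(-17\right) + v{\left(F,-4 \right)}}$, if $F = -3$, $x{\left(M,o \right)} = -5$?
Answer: $\frac{868}{83} \approx 10.458$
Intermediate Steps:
$v{\left(b,h \right)} = -1 + h - b$ ($v{\left(b,h \right)} = h - \left(1 + b\right) = -1 + h - b$)
$\left(-87 + 115\right) \frac{72 - 41}{x{\left(4,6 \right)} \left(-17\right) + v{\left(F,-4 \right)}} = \left(-87 + 115\right) \frac{72 - 41}{\left(-5\right) \left(-17\right) - 2} = 28 \frac{31}{85 - 2} = 28 \cdot \frac{31}{83} = \frac{868}{83}$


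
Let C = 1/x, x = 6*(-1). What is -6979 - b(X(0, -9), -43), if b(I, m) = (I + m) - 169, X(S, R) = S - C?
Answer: -40603/6 ≈ -6767.2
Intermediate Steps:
x = -6
C = -⅙ (C = 1/(-6) = -⅙ ≈ -0.16667)
X(S, R) = ⅙ + S (X(S, R) = S - 1*(-⅙) = S + ⅙ = ⅙ + S)
b(I, m) = -169 + I + m
-6979 - b(X(0, -9), -43) = -6979 - (-169 + (⅙ + 0) - 43) = -6979 - (-169 + ⅙ - 43) = -6979 - 1*(-1271/6) = -6979 + 1271/6 = -40603/6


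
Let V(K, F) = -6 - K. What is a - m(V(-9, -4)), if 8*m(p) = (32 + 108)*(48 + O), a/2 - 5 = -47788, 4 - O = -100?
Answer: -98226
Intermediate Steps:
O = 104 (O = 4 - 1*(-100) = 4 + 100 = 104)
a = -95566 (a = 10 + 2*(-47788) = 10 - 95576 = -95566)
m(p) = 2660 (m(p) = ((32 + 108)*(48 + 104))/8 = (140*152)/8 = (1/8)*21280 = 2660)
a - m(V(-9, -4)) = -95566 - 1*2660 = -95566 - 2660 = -98226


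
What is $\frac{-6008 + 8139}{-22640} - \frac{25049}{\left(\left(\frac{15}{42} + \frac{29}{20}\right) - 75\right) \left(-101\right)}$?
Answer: $- \frac{81600782457}{23431200080} \approx -3.4826$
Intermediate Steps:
$\frac{-6008 + 8139}{-22640} - \frac{25049}{\left(\left(\frac{15}{42} + \frac{29}{20}\right) - 75\right) \left(-101\right)} = 2131 \left(- \frac{1}{22640}\right) - \frac{25049}{\left(\left(15 \cdot \frac{1}{42} + 29 \cdot \frac{1}{20}\right) - 75\right) \left(-101\right)} = - \frac{2131}{22640} - \frac{25049}{\left(\left(\frac{5}{14} + \frac{29}{20}\right) - 75\right) \left(-101\right)} = - \frac{2131}{22640} - \frac{25049}{\left(\frac{253}{140} - 75\right) \left(-101\right)} = - \frac{2131}{22640} - \frac{25049}{\left(- \frac{10247}{140}\right) \left(-101\right)} = - \frac{2131}{22640} - \frac{25049}{\frac{1034947}{140}} = - \frac{2131}{22640} - \frac{3506860}{1034947} = - \frac{81600782457}{23431200080}$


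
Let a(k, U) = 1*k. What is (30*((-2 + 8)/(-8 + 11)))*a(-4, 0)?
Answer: -240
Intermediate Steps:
a(k, U) = k
(30*((-2 + 8)/(-8 + 11)))*a(-4, 0) = (30*((-2 + 8)/(-8 + 11)))*(-4) = (30*(6/3))*(-4) = (30*(6*(⅓)))*(-4) = (30*2)*(-4) = 60*(-4) = -240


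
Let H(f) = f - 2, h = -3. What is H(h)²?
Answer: 25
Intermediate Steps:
H(f) = -2 + f
H(h)² = (-2 - 3)² = (-5)² = 25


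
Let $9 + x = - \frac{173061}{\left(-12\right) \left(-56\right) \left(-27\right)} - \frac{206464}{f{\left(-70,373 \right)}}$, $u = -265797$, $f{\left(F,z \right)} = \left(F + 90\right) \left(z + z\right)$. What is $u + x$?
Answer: $- \frac{142772028269}{537120} \approx -2.6581 \cdot 10^{5}$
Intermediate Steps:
$f{\left(F,z \right)} = 2 z \left(90 + F\right)$ ($f{\left(F,z \right)} = \left(90 + F\right) 2 z = 2 z \left(90 + F\right)$)
$x = - \frac{7143629}{537120}$ ($x = -9 - \left(- \frac{2747}{288} + 206464 \frac{1}{746 \left(90 - 70\right)}\right) = -9 - \left(- \frac{2747}{288} + \frac{25808}{1865}\right) = -9 - \frac{2309549}{537120} = - \frac{7143629}{537120} \approx -13.3$)
$u + x = -265797 - \frac{7143629}{537120} = - \frac{142772028269}{537120}$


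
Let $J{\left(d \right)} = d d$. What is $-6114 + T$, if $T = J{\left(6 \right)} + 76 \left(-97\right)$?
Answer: $-13450$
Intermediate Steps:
$J{\left(d \right)} = d^{2}$
$T = -7336$ ($T = 6^{2} + 76 \left(-97\right) = 36 - 7372 = -7336$)
$-6114 + T = -6114 - 7336 = -13450$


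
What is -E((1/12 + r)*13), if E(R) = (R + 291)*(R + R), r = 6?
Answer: -4214509/72 ≈ -58535.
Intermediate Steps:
E(R) = 2*R*(291 + R) (E(R) = (291 + R)*(2*R) = 2*R*(291 + R))
-E((1/12 + r)*13) = -2*(1/12 + 6)*13*(291 + (1/12 + 6)*13) = -2*(73/12)*13*(291 + (73/12)*13) = -2*949*(291 + 949/12)/12 = -2*949*4441/(12*12) = -1*4214509/72 = -4214509/72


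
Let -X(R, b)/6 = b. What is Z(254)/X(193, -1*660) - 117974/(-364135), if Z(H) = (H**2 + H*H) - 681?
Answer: 1888170737/57678984 ≈ 32.736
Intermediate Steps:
X(R, b) = -6*b
Z(H) = -681 + 2*H**2 (Z(H) = (H**2 + H**2) - 681 = 2*H**2 - 681 = -681 + 2*H**2)
Z(254)/X(193, -1*660) - 117974/(-364135) = (-681 + 2*254**2)/((-(-6)*660)) - 117974/(-364135) = (-681 + 2*64516)/((-6*(-660))) - 117974*(-1/364135) = (-681 + 129032)/3960 + 117974/364135 = 128351*(1/3960) + 117974/364135 = 128351/3960 + 117974/364135 = 1888170737/57678984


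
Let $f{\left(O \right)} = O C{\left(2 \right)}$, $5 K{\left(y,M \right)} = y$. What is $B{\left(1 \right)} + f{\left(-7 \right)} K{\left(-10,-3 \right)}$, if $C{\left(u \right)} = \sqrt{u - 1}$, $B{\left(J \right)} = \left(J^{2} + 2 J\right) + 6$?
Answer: $23$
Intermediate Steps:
$K{\left(y,M \right)} = \frac{y}{5}$
$B{\left(J \right)} = 6 + J^{2} + 2 J$
$C{\left(u \right)} = \sqrt{-1 + u}$
$f{\left(O \right)} = O$ ($f{\left(O \right)} = O \sqrt{-1 + 2} = O \sqrt{1} = O 1 = O$)
$B{\left(1 \right)} + f{\left(-7 \right)} K{\left(-10,-3 \right)} = \left(6 + 1^{2} + 2 \cdot 1\right) - 7 \cdot \frac{1}{5} \left(-10\right) = \left(6 + 1 + 2\right) - -14 = 9 + 14 = 23$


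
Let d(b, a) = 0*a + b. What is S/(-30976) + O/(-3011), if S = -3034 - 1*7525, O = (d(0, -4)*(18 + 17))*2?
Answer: 10559/30976 ≈ 0.34088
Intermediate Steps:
d(b, a) = b (d(b, a) = 0 + b = b)
O = 0 (O = (0*(18 + 17))*2 = (0*35)*2 = 0*2 = 0)
S = -10559 (S = -3034 - 7525 = -10559)
S/(-30976) + O/(-3011) = -10559/(-30976) + 0/(-3011) = -10559*(-1/30976) + 0*(-1/3011) = 10559/30976 + 0 = 10559/30976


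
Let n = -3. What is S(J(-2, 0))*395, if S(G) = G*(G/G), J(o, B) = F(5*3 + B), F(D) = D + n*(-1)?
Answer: 7110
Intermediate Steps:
F(D) = 3 + D (F(D) = D - 3*(-1) = D + 3 = 3 + D)
J(o, B) = 18 + B (J(o, B) = 3 + (5*3 + B) = 3 + (15 + B) = 18 + B)
S(G) = G (S(G) = G*1 = G)
S(J(-2, 0))*395 = (18 + 0)*395 = 18*395 = 7110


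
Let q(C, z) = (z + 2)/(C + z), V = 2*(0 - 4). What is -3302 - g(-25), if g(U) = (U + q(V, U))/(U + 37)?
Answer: -653395/198 ≈ -3300.0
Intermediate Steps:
V = -8 (V = 2*(-4) = -8)
q(C, z) = (2 + z)/(C + z)
g(U) = (U + (2 + U)/(-8 + U))/(37 + U) (g(U) = (U + (2 + U)/(-8 + U))/(U + 37) = (U + (2 + U)/(-8 + U))/(37 + U))
-3302 - g(-25) = -3302 - (2 - 25 - 25*(-8 - 25))/((-8 - 25)*(37 - 25)) = -3302 - (2 - 25 - 25*(-33))/((-33)*12) = -3302 - (-1)*(2 - 25 + 825)/(33*12) = -3302 - (-1)*802/(33*12) = -3302 - 1*(-401/198) = -3302 + 401/198 = -653395/198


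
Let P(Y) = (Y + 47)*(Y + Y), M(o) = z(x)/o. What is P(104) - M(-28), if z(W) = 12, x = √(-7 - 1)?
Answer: 219859/7 ≈ 31408.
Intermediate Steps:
x = 2*I*√2 (x = √(-8) = 2*I*√2 ≈ 2.8284*I)
M(o) = 12/o
P(Y) = 2*Y*(47 + Y) (P(Y) = (47 + Y)*(2*Y) = 2*Y*(47 + Y))
P(104) - M(-28) = 2*104*(47 + 104) - 12/(-28) = 2*104*151 - 12*(-1)/28 = 31408 - 1*(-3/7) = 31408 + 3/7 = 219859/7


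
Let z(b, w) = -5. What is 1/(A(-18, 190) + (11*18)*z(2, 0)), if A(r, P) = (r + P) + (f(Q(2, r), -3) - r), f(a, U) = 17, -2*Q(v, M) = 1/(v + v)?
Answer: -1/783 ≈ -0.0012771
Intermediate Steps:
Q(v, M) = -1/(4*v) (Q(v, M) = -1/(2*(v + v)) = -1/(2*v)/2 = -1/(4*v))
A(r, P) = 17 + P (A(r, P) = (r + P) + (17 - r) = (P + r) + (17 - r) = 17 + P)
1/(A(-18, 190) + (11*18)*z(2, 0)) = 1/((17 + 190) + (11*18)*(-5)) = 1/(207 + 198*(-5)) = 1/(207 - 990) = 1/(-783) = -1/783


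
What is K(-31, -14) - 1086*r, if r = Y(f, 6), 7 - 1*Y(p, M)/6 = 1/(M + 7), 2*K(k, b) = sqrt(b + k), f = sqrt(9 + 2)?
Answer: -586440/13 + 3*I*sqrt(5)/2 ≈ -45111.0 + 3.3541*I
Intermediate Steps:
f = sqrt(11) ≈ 3.3166
K(k, b) = sqrt(b + k)/2
Y(p, M) = 42 - 6/(7 + M) (Y(p, M) = 42 - 6/(M + 7) = 42 - 6/(7 + M))
r = 540/13 (r = 6*(48 + 7*6)/(7 + 6) = 6*(48 + 42)/13 = 6*(1/13)*90 = 540/13 ≈ 41.538)
K(-31, -14) - 1086*r = sqrt(-14 - 31)/2 - 1086*540/13 = sqrt(-45)/2 - 586440/13 = (3*I*sqrt(5))/2 - 586440/13 = 3*I*sqrt(5)/2 - 586440/13 = -586440/13 + 3*I*sqrt(5)/2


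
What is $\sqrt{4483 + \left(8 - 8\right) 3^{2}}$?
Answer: $\sqrt{4483} \approx 66.955$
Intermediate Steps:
$\sqrt{4483 + \left(8 - 8\right) 3^{2}} = \sqrt{4483 + 0 \cdot 9} = \sqrt{4483 + 0} = \sqrt{4483}$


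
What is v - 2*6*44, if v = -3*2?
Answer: -534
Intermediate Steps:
v = -6
v - 2*6*44 = -6 - 2*6*44 = -6 - 12*44 = -6 - 528 = -534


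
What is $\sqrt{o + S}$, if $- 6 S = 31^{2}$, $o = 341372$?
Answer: $\frac{\sqrt{12283626}}{6} \approx 584.13$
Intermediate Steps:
$S = - \frac{961}{6}$ ($S = - \frac{31^{2}}{6} = \left(- \frac{1}{6}\right) 961 = - \frac{961}{6} \approx -160.17$)
$\sqrt{o + S} = \sqrt{341372 - \frac{961}{6}} = \sqrt{\frac{2047271}{6}} = \frac{\sqrt{12283626}}{6}$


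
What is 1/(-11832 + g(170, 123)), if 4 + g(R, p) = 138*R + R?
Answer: 1/11794 ≈ 8.4789e-5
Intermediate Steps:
g(R, p) = -4 + 139*R (g(R, p) = -4 + (138*R + R) = -4 + 139*R)
1/(-11832 + g(170, 123)) = 1/(-11832 + (-4 + 139*170)) = 1/(-11832 + (-4 + 23630)) = 1/(-11832 + 23626) = 1/11794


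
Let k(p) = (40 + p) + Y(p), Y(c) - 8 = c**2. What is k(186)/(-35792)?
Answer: -17415/17896 ≈ -0.97312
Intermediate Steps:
Y(c) = 8 + c**2
k(p) = 48 + p + p**2 (k(p) = (40 + p) + (8 + p**2) = 48 + p + p**2)
k(186)/(-35792) = (48 + 186 + 186**2)/(-35792) = (48 + 186 + 34596)*(-1/35792) = 34830*(-1/35792) = -17415/17896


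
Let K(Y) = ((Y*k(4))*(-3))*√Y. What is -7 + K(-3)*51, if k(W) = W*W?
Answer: -7 + 7344*I*√3 ≈ -7.0 + 12720.0*I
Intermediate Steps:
k(W) = W²
K(Y) = -48*Y^(3/2) (K(Y) = ((Y*4²)*(-3))*√Y = ((Y*16)*(-3))*√Y = ((16*Y)*(-3))*√Y = (-48*Y)*√Y = -48*Y^(3/2))
-7 + K(-3)*51 = -7 - (-144)*I*√3*51 = -7 + (144*I*√3)*51 = -7 + 7344*I*√3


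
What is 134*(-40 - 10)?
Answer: -6700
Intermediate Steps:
134*(-40 - 10) = 134*(-50) = -6700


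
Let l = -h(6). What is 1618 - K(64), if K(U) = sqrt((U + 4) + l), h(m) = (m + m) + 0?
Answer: 1618 - 2*sqrt(14) ≈ 1610.5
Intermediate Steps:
h(m) = 2*m (h(m) = 2*m + 0 = 2*m)
l = -12 (l = -2*6 = -1*12 = -12)
K(U) = sqrt(-8 + U) (K(U) = sqrt((U + 4) - 12) = sqrt((4 + U) - 12) = sqrt(-8 + U))
1618 - K(64) = 1618 - sqrt(-8 + 64) = 1618 - sqrt(56) = 1618 - 2*sqrt(14)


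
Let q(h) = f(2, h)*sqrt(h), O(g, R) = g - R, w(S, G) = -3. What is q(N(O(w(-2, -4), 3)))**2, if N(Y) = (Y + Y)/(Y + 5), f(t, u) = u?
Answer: 1728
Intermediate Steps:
N(Y) = 2*Y/(5 + Y) (N(Y) = (2*Y)/(5 + Y) = 2*Y/(5 + Y))
q(h) = h**(3/2) (q(h) = h*sqrt(h) = h**(3/2))
q(N(O(w(-2, -4), 3)))**2 = ((2*(-3 - 1*3)/(5 + (-3 - 1*3)))**(3/2))**2 = ((2*(-3 - 3)/(5 + (-3 - 3)))**(3/2))**2 = ((2*(-6)/(5 - 6))**(3/2))**2 = ((2*(-6)/(-1))**(3/2))**2 = ((2*(-6)*(-1))**(3/2))**2 = (12**(3/2))**2 = (24*sqrt(3))**2 = 1728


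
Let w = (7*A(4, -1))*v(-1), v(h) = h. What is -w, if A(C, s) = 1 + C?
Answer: 35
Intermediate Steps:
w = -35 (w = (7*(1 + 4))*(-1) = (7*5)*(-1) = 35*(-1) = -35)
-w = -1*(-35) = 35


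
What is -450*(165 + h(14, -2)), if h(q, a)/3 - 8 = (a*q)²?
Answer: -1143450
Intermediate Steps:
h(q, a) = 24 + 3*a²*q² (h(q, a) = 24 + 3*(a*q)² = 24 + 3*(a²*q²) = 24 + 3*a²*q²)
-450*(165 + h(14, -2)) = -450*(165 + (24 + 3*(-2)²*14²)) = -450*(165 + (24 + 3*4*196)) = -450*(165 + (24 + 2352)) = -450*(165 + 2376) = -450*2541 = -1143450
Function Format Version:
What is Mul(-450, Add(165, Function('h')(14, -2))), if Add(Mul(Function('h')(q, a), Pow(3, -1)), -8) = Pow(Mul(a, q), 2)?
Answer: -1143450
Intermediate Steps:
Function('h')(q, a) = Add(24, Mul(3, Pow(a, 2), Pow(q, 2))) (Function('h')(q, a) = Add(24, Mul(3, Pow(Mul(a, q), 2))) = Add(24, Mul(3, Mul(Pow(a, 2), Pow(q, 2)))) = Add(24, Mul(3, Pow(a, 2), Pow(q, 2))))
Mul(-450, Add(165, Function('h')(14, -2))) = Mul(-450, Add(165, Add(24, Mul(3, Pow(-2, 2), Pow(14, 2))))) = Mul(-450, Add(165, Add(24, Mul(3, 4, 196)))) = Mul(-450, Add(165, Add(24, 2352))) = Mul(-450, Add(165, 2376)) = Mul(-450, 2541) = -1143450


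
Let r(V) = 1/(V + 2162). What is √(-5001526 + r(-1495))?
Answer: 3*I*√247235988883/667 ≈ 2236.4*I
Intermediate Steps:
r(V) = 1/(2162 + V)
√(-5001526 + r(-1495)) = √(-5001526 + 1/(2162 - 1495)) = √(-5001526 + 1/667) = √(-3336017841/667) = 3*I*√247235988883/667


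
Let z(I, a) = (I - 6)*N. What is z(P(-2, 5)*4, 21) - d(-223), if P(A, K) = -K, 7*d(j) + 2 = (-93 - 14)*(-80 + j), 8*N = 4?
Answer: -32510/7 ≈ -4644.3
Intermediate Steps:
N = ½ (N = (⅛)*4 = ½ ≈ 0.50000)
d(j) = 8558/7 - 107*j/7 (d(j) = -2/7 + ((-93 - 14)*(-80 + j))/7 = -2/7 + (-107*(-80 + j))/7 = -2/7 + (8560 - 107*j)/7 = -2/7 + (8560/7 - 107*j/7) = 8558/7 - 107*j/7)
z(I, a) = -3 + I/2 (z(I, a) = (I - 6)*(½) = (-6 + I)*(½) = -3 + I/2)
z(P(-2, 5)*4, 21) - d(-223) = (-3 + (-1*5*4)/2) - (8558/7 - 107/7*(-223)) = (-3 + (-5*4)/2) - (8558/7 + 23861/7) = (-3 + (½)*(-20)) - 1*32419/7 = (-3 - 10) - 32419/7 = -13 - 32419/7 = -32510/7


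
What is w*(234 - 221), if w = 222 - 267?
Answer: -585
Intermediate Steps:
w = -45
w*(234 - 221) = -45*(234 - 221) = -45*13 = -585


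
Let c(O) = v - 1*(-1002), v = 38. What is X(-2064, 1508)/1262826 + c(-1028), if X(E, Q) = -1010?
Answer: 656669015/631413 ≈ 1040.0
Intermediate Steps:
c(O) = 1040 (c(O) = 38 - 1*(-1002) = 38 + 1002 = 1040)
X(-2064, 1508)/1262826 + c(-1028) = -1010/1262826 + 1040 = -1010*1/1262826 + 1040 = -505/631413 + 1040 = 656669015/631413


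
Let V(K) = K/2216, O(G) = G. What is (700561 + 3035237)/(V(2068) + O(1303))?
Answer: 689877364/240793 ≈ 2865.0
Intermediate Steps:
V(K) = K/2216 (V(K) = K*(1/2216) = K/2216)
(700561 + 3035237)/(V(2068) + O(1303)) = (700561 + 3035237)/((1/2216)*2068 + 1303) = 3735798/(517/554 + 1303) = 3735798/(722379/554) = 3735798*(554/722379) = 689877364/240793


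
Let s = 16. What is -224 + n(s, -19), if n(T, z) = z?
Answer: -243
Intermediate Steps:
-224 + n(s, -19) = -224 - 19 = -243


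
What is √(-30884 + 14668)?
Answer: 2*I*√4054 ≈ 127.34*I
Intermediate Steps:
√(-30884 + 14668) = √(-16216) = 2*I*√4054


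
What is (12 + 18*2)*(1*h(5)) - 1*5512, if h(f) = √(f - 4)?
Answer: -5464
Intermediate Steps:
h(f) = √(-4 + f)
(12 + 18*2)*(1*h(5)) - 1*5512 = (12 + 18*2)*(1*√(-4 + 5)) - 1*5512 = (12 + 36)*(1*√1) - 5512 = 48*(1*1) - 5512 = 48*1 - 5512 = 48 - 5512 = -5464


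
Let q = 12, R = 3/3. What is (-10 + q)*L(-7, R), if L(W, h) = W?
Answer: -14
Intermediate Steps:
R = 1 (R = 3*(1/3) = 1)
(-10 + q)*L(-7, R) = (-10 + 12)*(-7) = 2*(-7) = -14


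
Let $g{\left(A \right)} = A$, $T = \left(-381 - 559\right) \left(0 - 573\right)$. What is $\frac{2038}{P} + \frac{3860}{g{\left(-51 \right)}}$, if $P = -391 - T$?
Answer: $- \frac{2080686398}{27489561} \approx -75.69$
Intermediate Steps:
$T = 538620$ ($T = \left(-940\right) \left(-573\right) = 538620$)
$P = -539011$ ($P = -391 - 538620 = -539011$)
$\frac{2038}{P} + \frac{3860}{g{\left(-51 \right)}} = \frac{2038}{-539011} + \frac{3860}{-51} = 2038 \left(- \frac{1}{539011}\right) + 3860 \left(- \frac{1}{51}\right) = - \frac{2038}{539011} - \frac{3860}{51} = - \frac{2080686398}{27489561}$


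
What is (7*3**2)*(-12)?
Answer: -756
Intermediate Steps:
(7*3**2)*(-12) = (7*9)*(-12) = 63*(-12) = -756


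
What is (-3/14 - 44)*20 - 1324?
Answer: -15458/7 ≈ -2208.3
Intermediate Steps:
(-3/14 - 44)*20 - 1324 = -619/14*20 - 1324 = -6190/7 - 1324 = -15458/7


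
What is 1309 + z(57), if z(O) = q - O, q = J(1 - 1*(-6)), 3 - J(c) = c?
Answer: 1248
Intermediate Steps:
J(c) = 3 - c
q = -4 (q = 3 - (1 - 1*(-6)) = 3 - (1 + 6) = 3 - 1*7 = 3 - 7 = -4)
z(O) = -4 - O
1309 + z(57) = 1309 + (-4 - 1*57) = 1309 + (-4 - 57) = 1309 - 61 = 1248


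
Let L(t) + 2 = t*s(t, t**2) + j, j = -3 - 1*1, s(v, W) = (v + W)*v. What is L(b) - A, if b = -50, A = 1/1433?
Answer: 8777116401/1433 ≈ 6.1250e+6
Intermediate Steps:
A = 1/1433 ≈ 0.00069784
s(v, W) = v*(W + v) (s(v, W) = (W + v)*v = v*(W + v))
j = -4 (j = -3 - 1 = -4)
L(t) = -6 + t**2*(t + t**2) (L(t) = -2 + (t*(t*(t**2 + t)) - 4) = -2 + (t*(t*(t + t**2)) - 4) = -2 + (t**2*(t + t**2) - 4) = -2 + (-4 + t**2*(t + t**2)) = -6 + t**2*(t + t**2))
L(b) - A = (-6 + (-50)**3*(1 - 50)) - 1*1/1433 = (-6 - 125000*(-49)) - 1/1433 = (-6 + 6125000) - 1/1433 = 6124994 - 1/1433 = 8777116401/1433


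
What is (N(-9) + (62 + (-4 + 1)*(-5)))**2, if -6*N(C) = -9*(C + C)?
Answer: 2500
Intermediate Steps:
N(C) = 3*C (N(C) = -(-3)*(C + C)/2 = -(-3)*2*C/2 = -(-3)*C = 3*C)
(N(-9) + (62 + (-4 + 1)*(-5)))**2 = (3*(-9) + (62 + (-4 + 1)*(-5)))**2 = (-27 + (62 - 3*(-5)))**2 = (-27 + (62 + 15))**2 = (-27 + 77)**2 = 50**2 = 2500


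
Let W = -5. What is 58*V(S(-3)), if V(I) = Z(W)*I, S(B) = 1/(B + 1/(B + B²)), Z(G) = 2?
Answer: -696/17 ≈ -40.941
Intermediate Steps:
V(I) = 2*I
58*V(S(-3)) = 58*(2*(-3*(1 - 3)/(1 + (-3)² + (-3)³))) = 58*(2*(-3*(-2)/(1 + 9 - 27))) = 58*(2*(-3*(-2)/(-17))) = 58*(2*(-3*(-1/17)*(-2))) = 58*(2*(-6/17)) = 58*(-12/17) = -696/17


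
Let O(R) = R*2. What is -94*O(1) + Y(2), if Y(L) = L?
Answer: -186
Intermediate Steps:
O(R) = 2*R
-94*O(1) + Y(2) = -188 + 2 = -186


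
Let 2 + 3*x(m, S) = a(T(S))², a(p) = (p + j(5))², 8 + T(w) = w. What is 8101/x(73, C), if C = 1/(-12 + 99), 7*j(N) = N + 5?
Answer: 3342943660860783/254447292568303 ≈ 13.138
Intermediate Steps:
j(N) = 5/7 + N/7 (j(N) = (N + 5)/7 = (5 + N)/7 = 5/7 + N/7)
T(w) = -8 + w
C = 1/87 ≈ 0.011494
a(p) = (10/7 + p)² (a(p) = (p + (5/7 + (⅐)*5))² = (p + (5/7 + 5/7))² = (p + 10/7)² = (10/7 + p)²)
x(m, S) = -⅔ + (-46 + 7*S)⁴/7203 (x(m, S) = -⅔ + ((10 + 7*(-8 + S))²/49)²/3 = -⅔ + ((10 + (-56 + 7*S))²/49)²/3 = -⅔ + ((-46 + 7*S)²/49)²/3 = -⅔ + ((-46 + 7*S)⁴/2401)/3 = -⅔ + (-46 + 7*S)⁴/7203)
8101/x(73, C) = 8101/(-⅔ + (-46 + 7*(1/87))⁴/7203) = 8101/(-⅔ + (-46 + 7/87)⁴/7203) = 8101/(-⅔ + (-3995/87)⁴/7203) = 8101/(-⅔ + (1/7203)*(254722398000625/57289761)) = 8101/(-⅔ + 254722398000625/412658148483) = 8101/(254447292568303/412658148483) = 8101*(412658148483/254447292568303) = 3342943660860783/254447292568303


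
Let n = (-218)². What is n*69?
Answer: 3279156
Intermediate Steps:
n = 47524
n*69 = 47524*69 = 3279156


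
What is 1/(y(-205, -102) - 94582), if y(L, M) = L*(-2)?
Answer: -1/94172 ≈ -1.0619e-5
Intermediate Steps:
y(L, M) = -2*L
1/(y(-205, -102) - 94582) = 1/(-2*(-205) - 94582) = 1/(410 - 94582) = 1/(-94172) = -1/94172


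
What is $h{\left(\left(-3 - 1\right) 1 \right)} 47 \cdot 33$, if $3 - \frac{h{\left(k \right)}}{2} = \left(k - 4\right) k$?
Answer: $-89958$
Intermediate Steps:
$h{\left(k \right)} = 6 - 2 k \left(-4 + k\right)$ ($h{\left(k \right)} = 6 - 2 \left(k - 4\right) k = 6 - 2 \left(-4 + k\right) k = 6 - 2 k \left(-4 + k\right)$)
$h{\left(\left(-3 - 1\right) 1 \right)} 47 \cdot 33 = \left(6 - 2 \left(\left(-3 - 1\right) 1\right)^{2} + 8 \left(-3 - 1\right) 1\right) 47 \cdot 33 = \left(6 - 2 \left(\left(-4\right) 1\right)^{2} + 8 \left(\left(-4\right) 1\right)\right) 47 \cdot 33 = \left(6 - 2 \left(-4\right)^{2} + 8 \left(-4\right)\right) 47 \cdot 33 = \left(6 - 32 - 32\right) 47 \cdot 33 = \left(-58\right) 47 \cdot 33 = \left(-2726\right) 33 = -89958$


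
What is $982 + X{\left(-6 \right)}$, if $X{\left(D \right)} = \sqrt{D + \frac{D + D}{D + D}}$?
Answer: $982 + i \sqrt{5} \approx 982.0 + 2.2361 i$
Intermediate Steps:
$X{\left(D \right)} = \sqrt{1 + D}$ ($X{\left(D \right)} = \sqrt{D + \frac{2 D}{2 D}} = \sqrt{D + 2 D \frac{1}{2 D}} = \sqrt{D + 1} = \sqrt{1 + D}$)
$982 + X{\left(-6 \right)} = 982 + \sqrt{1 - 6} = 982 + \sqrt{-5} = 982 + i \sqrt{5}$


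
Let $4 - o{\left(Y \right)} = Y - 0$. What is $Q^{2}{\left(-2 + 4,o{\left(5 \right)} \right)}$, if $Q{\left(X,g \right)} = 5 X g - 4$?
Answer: $196$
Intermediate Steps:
$o{\left(Y \right)} = 4 - Y$ ($o{\left(Y \right)} = 4 - \left(Y - 0\right) = 4 - \left(Y + 0\right) = 4 - Y$)
$Q{\left(X,g \right)} = -4 + 5 X g$ ($Q{\left(X,g \right)} = 5 X g - 4 = -4 + 5 X g$)
$Q^{2}{\left(-2 + 4,o{\left(5 \right)} \right)} = \left(-4 + 5 \left(-2 + 4\right) \left(4 - 5\right)\right)^{2} = \left(-4 + 5 \cdot 2 \left(4 - 5\right)\right)^{2} = \left(-4 + 5 \cdot 2 \left(-1\right)\right)^{2} = \left(-4 - 10\right)^{2} = \left(-14\right)^{2} = 196$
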